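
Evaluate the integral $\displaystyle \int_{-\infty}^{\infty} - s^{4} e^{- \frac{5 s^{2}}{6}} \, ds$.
$- \frac{27 \sqrt{30} \sqrt{\pi}}{125}$

Begin with the known integral
$$J(a) = \int_{-\infty}^{\infty} - e^{- a s^{2}} \, ds = - \frac{\sqrt{\pi}}{\sqrt{a}}.$$

Differentiating under the integral sign brings down a factor of $(-s^2)$:
$$\frac{dJ}{da} = \int_{-\infty}^{\infty} s^{2} e^{- a s^{2}} \, ds = \frac{\sqrt{\pi}}{2 a^{\frac{3}{2}}}.$$

Repeating twice in total — each differentiation brings down another $(-s^2)$ — gives
$$\frac{d^{2}J}{da^{2}} = \int_{-\infty}^{\infty} - s^{4} e^{- a s^{2}} \, ds = - \frac{3 \sqrt{\pi}}{4 a^{\frac{5}{2}}},$$
and the integrand here is exactly the target integrand, so $I = - \frac{3 \sqrt{\pi}}{4 a^{\frac{5}{2}}}$.

Setting $a = \frac{5}{6}$:
$$I = - \frac{27 \sqrt{30} \sqrt{\pi}}{125}.$$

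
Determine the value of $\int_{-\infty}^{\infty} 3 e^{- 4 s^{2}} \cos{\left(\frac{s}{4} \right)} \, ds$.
$\frac{3 \sqrt{\pi}}{2 e^{\frac{1}{256}}}$

Treat the cosine frequency as a parameter and define $I(b) = \int_{-\infty}^{\infty} 3 e^{- 4 s^{2}} \cos{\left(b s \right)} \, ds$.

Differentiating under the integral sign,
$$I'(b) = \int_{-\infty}^{\infty} - 3 s e^{- 4 s^{2}} \sin{\left(b s \right)} \, ds.$$

Integrate $\int_{-\infty}^{\infty} s \sin(b s)\, e^{- 4 s^{2}}\, ds$ by parts with $u = \sin(b s)$ and $dv = s\, e^{- 4 s^{2}}\, ds$, giving $v = - \frac{e^{- 4 s^{2}}}{8}$. The boundary term vanishes and
$$\int_{-\infty}^{\infty} s \sin(b s)\, e^{- 4 s^{2}}\, ds = \frac{b}{8} \int_{-\infty}^{\infty} \cos(b s)\, e^{- 4 s^{2}}\, ds,$$
so $I'(b) = - \frac{b}{8}\, I(b)$.

This is a separable first-order ODE; solving with the initial condition $I(0) = \int_{-\infty}^{\infty} 3 e^{- 4 s^{2}}\,ds = \frac{3 \sqrt{\pi}}{2}$ gives
$$I(b) = \frac{3 \sqrt{\pi} e^{- \frac{b^{2}}{16}}}{2}.$$

Setting $b = \frac{1}{4}$:
$$I = \frac{3 \sqrt{\pi}}{2 e^{\frac{1}{256}}}.$$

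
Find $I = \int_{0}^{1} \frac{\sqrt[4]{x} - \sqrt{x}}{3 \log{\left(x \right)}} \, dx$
$- \frac{\log{\left(3 \right)}}{3} - \frac{\log{\left(2 \right)}}{3} + \frac{\log{\left(5 \right)}}{3}$

Replace the exponent $\frac{1}{4}$ by a parameter $a$: let $I(a) = \int_{0}^{1} \frac{- \sqrt{x} + x^{a}}{3 \log{\left(x \right)}} \, dx$.

Since $\dfrac{\partial}{\partial a}\,x^{a} = x^{a} \ln x$, the $\ln x$ in the denominator cancels and
$$\frac{dI}{da} = \int_{0}^{1} \frac{1}{3} x^{a} \, dx = \frac{1}{3} \left[\frac{x^{a+1}}{a+1}\right]_0^1 = \frac{1}{3 \left(a + 1\right)}.$$

Integrating with respect to $a$ gives $I(a) = \frac{\log{\left(a + 1 \right)}}{3} - \frac{\log{\left(3 \right)}}{3} + \frac{\log{\left(2 \right)}}{3} + C$.

At $a = \frac{1}{2}$ the integrand is identically $0$, so $I(\frac{1}{2}) = 0$. The closed form gives $0$, hence $C = 0$.

Setting $a = \frac{1}{4}$:
$$I = - \frac{\log{\left(3 \right)}}{3} - \frac{\log{\left(2 \right)}}{3} + \frac{\log{\left(5 \right)}}{3}.$$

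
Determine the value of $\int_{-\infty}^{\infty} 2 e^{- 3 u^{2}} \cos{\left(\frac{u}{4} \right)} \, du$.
$\frac{2 \sqrt{3} \sqrt{\pi}}{3 e^{\frac{1}{192}}}$

Treat the cosine frequency as a parameter and define $I(b) = \int_{-\infty}^{\infty} 2 e^{- 3 u^{2}} \cos{\left(b u \right)} \, du$.

Differentiating under the integral sign,
$$I'(b) = \int_{-\infty}^{\infty} - 2 u e^{- 3 u^{2}} \sin{\left(b u \right)} \, du.$$

Integrate $\int_{-\infty}^{\infty} u \sin(b u)\, e^{- 3 u^{2}}\, du$ by parts with $w = \sin(b u)$ and $dv = u\, e^{- 3 u^{2}}\, du$, giving $v = - \frac{e^{- 3 u^{2}}}{6}$. The boundary term vanishes and
$$\int_{-\infty}^{\infty} u \sin(b u)\, e^{- 3 u^{2}}\, du = \frac{b}{6} \int_{-\infty}^{\infty} \cos(b u)\, e^{- 3 u^{2}}\, du,$$
so $I'(b) = - \frac{b}{6}\, I(b)$.

This is a separable first-order ODE; solving with the initial condition $I(0) = \int_{-\infty}^{\infty} 2 e^{- 3 u^{2}}\,du = \frac{2 \sqrt{3} \sqrt{\pi}}{3}$ gives
$$I(b) = \frac{2 \sqrt{3} \sqrt{\pi} e^{- \frac{b^{2}}{12}}}{3}.$$

Setting $b = \frac{1}{4}$:
$$I = \frac{2 \sqrt{3} \sqrt{\pi}}{3 e^{\frac{1}{192}}}.$$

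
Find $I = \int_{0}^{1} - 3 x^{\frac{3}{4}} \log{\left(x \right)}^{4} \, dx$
$- \frac{73728}{16807}$

Consider the simpler parametrised integral
$$J(a) = \int_{0}^{1} - 3 x^{a} \, dx = - \frac{3}{a + 1}.$$

Differentiating under the integral sign brings down a factor of $\ln x$:
$$\frac{dJ}{da} = \int_{0}^{1} - 3 x^{a} \log{\left(x \right)} \, dx = \frac{3}{\left(a + 1\right)^{2}}.$$

Repeating $4$ times in total — each differentiation brings down another $\ln x$ — gives
$$\frac{d^{4}J}{da^{4}} = \int_{0}^{1} - 3 x^{a} \log{\left(x \right)}^{4} \, dx = - \frac{72}{\left(a + 1\right)^{5}},$$
and the integrand here is exactly the target integrand, so $I = - \frac{72}{\left(a + 1\right)^{5}}$.

Setting $a = \frac{3}{4}$:
$$I = - \frac{73728}{16807}.$$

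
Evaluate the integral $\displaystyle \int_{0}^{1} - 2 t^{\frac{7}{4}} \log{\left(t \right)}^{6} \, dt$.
$- \frac{23592960}{19487171}$

Consider the simpler parametrised integral
$$J(a) = \int_{0}^{1} - 2 t^{a} \, dt = - \frac{2}{a + 1}.$$

Differentiating under the integral sign brings down a factor of $\ln t$:
$$\frac{dJ}{da} = \int_{0}^{1} - 2 t^{a} \log{\left(t \right)} \, dt = \frac{2}{\left(a + 1\right)^{2}}.$$

Repeating $6$ times in total — each differentiation brings down another $\ln t$ — gives
$$\frac{d^{6}J}{da^{6}} = \int_{0}^{1} - 2 t^{a} \log{\left(t \right)}^{6} \, dt = - \frac{1440}{\left(a + 1\right)^{7}},$$
and the integrand here is exactly the target integrand, so $I = - \frac{1440}{\left(a + 1\right)^{7}}$.

Setting $a = \frac{7}{4}$:
$$I = - \frac{23592960}{19487171}.$$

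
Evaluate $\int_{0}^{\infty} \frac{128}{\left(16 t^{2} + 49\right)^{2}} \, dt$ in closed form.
$\frac{8 \pi}{343}$

Start from the standard arctangent integral
$$J(a) = \int_{0}^{\infty} \frac{1}{2 \left(a^{2} + t^{2}\right)} \, dt = \frac{\pi}{4 a}.$$

Differentiating under the integral sign with respect to $a$,
$$\frac{dJ}{da} = \int_{0}^{\infty} - \frac{a}{\left(a^{2} + t^{2}\right)^{2}} \, dt = - \frac{\pi}{4 a^{2}},$$
so $\int_{0}^{\infty} \frac{1}{2 \left(a^{2} + t^{2}\right)^{2}} \, dt = \frac{\pi}{8 a^{3}}$.

Setting $a = \frac{7}{4}$:
$$I = \frac{8 \pi}{343}.$$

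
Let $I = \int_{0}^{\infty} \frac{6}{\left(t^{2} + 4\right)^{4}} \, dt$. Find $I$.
$\frac{15 \pi}{2048}$

Start from the standard arctangent integral
$$J(a) = \int_{0}^{\infty} \frac{6}{a^{2} + t^{2}} \, dt = \frac{3 \pi}{a}.$$

Differentiating under the integral sign with respect to $a$,
$$\frac{dJ}{da} = \int_{0}^{\infty} - \frac{12 a}{\left(a^{2} + t^{2}\right)^{2}} \, dt = - \frac{3 \pi}{a^{2}},$$
so $\int_{0}^{\infty} \frac{6}{\left(a^{2} + t^{2}\right)^{2}} \, dt = \frac{3 \pi}{2 a^{3}}$.

Repeating — each differentiation of $1/(t^2+a^2)^j$ produces $-2ja/(t^2+a^2)^{j+1}$ — and dividing through by $-2ja$ at each step yields, after $3$ differentiations in total,
$$\int_{0}^{\infty} \frac{6}{\left(a^{2} + t^{2}\right)^{4}} \, dt = \frac{15 \pi}{16 a^{7}}.$$

Setting $a = 2$:
$$I = \frac{15 \pi}{2048}.$$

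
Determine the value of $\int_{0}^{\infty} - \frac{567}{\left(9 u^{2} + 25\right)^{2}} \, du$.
$- \frac{189 \pi}{500}$

Start from the standard arctangent integral
$$J(a) = \int_{0}^{\infty} - \frac{7}{a^{2} + u^{2}} \, du = - \frac{7 \pi}{2 a}.$$

Differentiating under the integral sign with respect to $a$,
$$\frac{dJ}{da} = \int_{0}^{\infty} \frac{14 a}{\left(a^{2} + u^{2}\right)^{2}} \, du = \frac{7 \pi}{2 a^{2}},$$
so $\int_{0}^{\infty} - \frac{7}{\left(a^{2} + u^{2}\right)^{2}} \, du = - \frac{7 \pi}{4 a^{3}}$.

Setting $a = \frac{5}{3}$:
$$I = - \frac{189 \pi}{500}.$$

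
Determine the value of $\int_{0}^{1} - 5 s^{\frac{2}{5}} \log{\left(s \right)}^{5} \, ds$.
$\frac{9375000}{117649}$

Begin with the known integral
$$J(a) = \int_{0}^{1} - 5 s^{a} \, ds = - \frac{5}{a + 1}.$$

Differentiating under the integral sign brings down a factor of $\ln s$:
$$\frac{dJ}{da} = \int_{0}^{1} - 5 s^{a} \log{\left(s \right)} \, ds = \frac{5}{\left(a + 1\right)^{2}}.$$

Repeating $5$ times in total — each differentiation brings down another $\ln s$ — gives
$$\frac{d^{5}J}{da^{5}} = \int_{0}^{1} - 5 s^{a} \log{\left(s \right)}^{5} \, ds = \frac{600}{\left(a + 1\right)^{6}},$$
and the integrand here is exactly the target integrand, so $I = \frac{600}{\left(a + 1\right)^{6}}$.

Setting $a = \frac{2}{5}$:
$$I = \frac{9375000}{117649}.$$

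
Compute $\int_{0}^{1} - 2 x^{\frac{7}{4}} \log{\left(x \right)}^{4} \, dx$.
$- \frac{49152}{161051}$

Start from the elementary integral
$$J(a) = \int_{0}^{1} - 2 x^{a} \, dx = - \frac{2}{a + 1}.$$

Differentiating under the integral sign brings down a factor of $\ln x$:
$$\frac{dJ}{da} = \int_{0}^{1} - 2 x^{a} \log{\left(x \right)} \, dx = \frac{2}{\left(a + 1\right)^{2}}.$$

Repeating $4$ times in total — each differentiation brings down another $\ln x$ — gives
$$\frac{d^{4}J}{da^{4}} = \int_{0}^{1} - 2 x^{a} \log{\left(x \right)}^{4} \, dx = - \frac{48}{\left(a + 1\right)^{5}},$$
and the integrand here is exactly the target integrand, so $I = - \frac{48}{\left(a + 1\right)^{5}}$.

Setting $a = \frac{7}{4}$:
$$I = - \frac{49152}{161051}.$$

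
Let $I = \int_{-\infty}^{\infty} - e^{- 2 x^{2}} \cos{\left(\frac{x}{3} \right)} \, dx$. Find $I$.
$- \frac{\sqrt{2} \sqrt{\pi}}{2 e^{\frac{1}{72}}}$

Define $I(b) = \int_{-\infty}^{\infty} - e^{- 2 x^{2}} \cos{\left(b x \right)} \, dx$.

Differentiating under the integral sign,
$$I'(b) = \int_{-\infty}^{\infty} x e^{- 2 x^{2}} \sin{\left(b x \right)} \, dx.$$

Integrate $\int_{-\infty}^{\infty} x \sin(b x)\, e^{- 2 x^{2}}\, dx$ by parts with $u = \sin(b x)$ and $dv = x\, e^{- 2 x^{2}}\, dx$, giving $v = - \frac{e^{- 2 x^{2}}}{4}$. The boundary term vanishes and
$$\int_{-\infty}^{\infty} x \sin(b x)\, e^{- 2 x^{2}}\, dx = \frac{b}{4} \int_{-\infty}^{\infty} \cos(b x)\, e^{- 2 x^{2}}\, dx,$$
so $I'(b) = - \frac{b}{4}\, I(b)$.

This is a separable first-order ODE; solving with the initial condition $I(0) = \int_{-\infty}^{\infty} - e^{- 2 x^{2}}\,dx = - \frac{\sqrt{2} \sqrt{\pi}}{2}$ gives
$$I(b) = - \frac{\sqrt{2} \sqrt{\pi} e^{- \frac{b^{2}}{8}}}{2}.$$

Setting $b = \frac{1}{3}$:
$$I = - \frac{\sqrt{2} \sqrt{\pi}}{2 e^{\frac{1}{72}}}.$$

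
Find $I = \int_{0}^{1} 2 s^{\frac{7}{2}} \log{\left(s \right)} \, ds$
$- \frac{8}{81}$

Begin with the known integral
$$J(a) = \int_{0}^{1} 2 s^{a} \, ds = \frac{2}{a + 1}.$$

Differentiating under the integral sign brings down a factor of $\ln s$:
$$\frac{dJ}{da} = \int_{0}^{1} 2 s^{a} \log{\left(s \right)} \, ds = - \frac{2}{\left(a + 1\right)^{2}}.$$

The integral on the left is $I$, so $I = - \frac{2}{\left(a + 1\right)^{2}}$.

Setting $a = \frac{7}{2}$:
$$I = - \frac{8}{81}.$$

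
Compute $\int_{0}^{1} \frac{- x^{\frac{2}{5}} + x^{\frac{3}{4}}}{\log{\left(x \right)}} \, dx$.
$- \log{\left(\frac{4}{5} \right)}$

Introduce a parameter $a$ in the exponent: let $I(a) = \int_{0}^{1} \frac{x^{\frac{3}{4}} - x^{a}}{\log{\left(x \right)}} \, dx$.

Since $\dfrac{\partial}{\partial a}\,x^{a} = x^{a} \ln x$, the $\ln x$ in the denominator cancels and
$$\frac{dI}{da} = \int_{0}^{1} -1 x^{a} \, dx = -1 \left[\frac{x^{a+1}}{a+1}\right]_0^1 = - \frac{1}{a + 1}.$$

Integrating with respect to $a$ gives $I(a) = - \log{\left(\frac{4 a}{7} + \frac{4}{7} \right)} + C$.

At $a = \frac{3}{4}$ the integrand is identically $0$, so $I(\frac{3}{4}) = 0$. The closed form gives $0$, hence $C = 0$.

Setting $a = \frac{2}{5}$:
$$I = - \log{\left(\frac{4}{5} \right)}.$$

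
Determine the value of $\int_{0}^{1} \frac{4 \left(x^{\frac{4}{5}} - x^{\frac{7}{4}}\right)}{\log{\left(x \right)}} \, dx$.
$- \log{\left(\frac{9150625}{1679616} \right)}$

Replace the exponent $\frac{7}{4}$ by a parameter $a$: let $I(a) = \int_{0}^{1} \frac{4 \left(x^{\frac{4}{5}} - x^{a}\right)}{\log{\left(x \right)}} \, dx$.

Since $\dfrac{\partial}{\partial a}\,x^{a} = x^{a} \ln x$, the $\ln x$ in the denominator cancels and
$$\frac{dI}{da} = \int_{0}^{1} -4 x^{a} \, dx = -4 \left[\frac{x^{a+1}}{a+1}\right]_0^1 = - \frac{4}{a + 1}.$$

Integrating with respect to $a$ gives $I(a) = - \log{\left(\frac{625 \left(a + 1\right)^{4}}{6561} \right)} + C$.

At $a = \frac{4}{5}$ the integrand is identically $0$, so $I(\frac{4}{5}) = 0$. The closed form gives $0$, hence $C = 0$.

Setting $a = \frac{7}{4}$:
$$I = - \log{\left(\frac{9150625}{1679616} \right)}.$$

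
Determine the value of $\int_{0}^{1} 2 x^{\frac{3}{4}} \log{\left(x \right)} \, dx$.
$- \frac{32}{49}$

Begin with the known integral
$$J(a) = \int_{0}^{1} 2 x^{a} \, dx = \frac{2}{a + 1}.$$

Differentiating under the integral sign brings down a factor of $\ln x$:
$$\frac{dJ}{da} = \int_{0}^{1} 2 x^{a} \log{\left(x \right)} \, dx = - \frac{2}{\left(a + 1\right)^{2}}.$$

The integral on the left is $I$, so $I = - \frac{2}{\left(a + 1\right)^{2}}$.

Setting $a = \frac{3}{4}$:
$$I = - \frac{32}{49}.$$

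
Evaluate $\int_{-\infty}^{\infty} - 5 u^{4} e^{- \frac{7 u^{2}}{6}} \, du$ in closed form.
$- \frac{135 \sqrt{42} \sqrt{\pi}}{343}$

Consider the simpler parametrised integral
$$J(a) = \int_{-\infty}^{\infty} - 5 e^{- a u^{2}} \, du = - \frac{5 \sqrt{\pi}}{\sqrt{a}}.$$

Differentiating under the integral sign brings down a factor of $(-u^2)$:
$$\frac{dJ}{da} = \int_{-\infty}^{\infty} 5 u^{2} e^{- a u^{2}} \, du = \frac{5 \sqrt{\pi}}{2 a^{\frac{3}{2}}}.$$

Repeating twice in total — each differentiation brings down another $(-u^2)$ — gives
$$\frac{d^{2}J}{da^{2}} = \int_{-\infty}^{\infty} - 5 u^{4} e^{- a u^{2}} \, du = - \frac{15 \sqrt{\pi}}{4 a^{\frac{5}{2}}},$$
and the integrand here is exactly the target integrand, so $I = - \frac{15 \sqrt{\pi}}{4 a^{\frac{5}{2}}}$.

Setting $a = \frac{7}{6}$:
$$I = - \frac{135 \sqrt{42} \sqrt{\pi}}{343}.$$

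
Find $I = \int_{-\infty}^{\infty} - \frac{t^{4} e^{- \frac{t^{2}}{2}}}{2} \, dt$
$- \frac{3 \sqrt{2} \sqrt{\pi}}{2}$

Start from the elementary integral
$$J(a) = \int_{-\infty}^{\infty} - \frac{e^{- a t^{2}}}{2} \, dt = - \frac{\sqrt{\pi}}{2 \sqrt{a}}.$$

Differentiating under the integral sign brings down a factor of $(-t^2)$:
$$\frac{dJ}{da} = \int_{-\infty}^{\infty} \frac{t^{2} e^{- a t^{2}}}{2} \, dt = \frac{\sqrt{\pi}}{4 a^{\frac{3}{2}}}.$$

Repeating twice in total — each differentiation brings down another $(-t^2)$ — gives
$$\frac{d^{2}J}{da^{2}} = \int_{-\infty}^{\infty} - \frac{t^{4} e^{- a t^{2}}}{2} \, dt = - \frac{3 \sqrt{\pi}}{8 a^{\frac{5}{2}}},$$
and the integrand here is exactly the target integrand, so $I = - \frac{3 \sqrt{\pi}}{8 a^{\frac{5}{2}}}$.

Setting $a = \frac{1}{2}$:
$$I = - \frac{3 \sqrt{2} \sqrt{\pi}}{2}.$$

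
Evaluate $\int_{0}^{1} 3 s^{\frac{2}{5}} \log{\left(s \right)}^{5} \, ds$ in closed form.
$- \frac{5625000}{117649}$

Start from the elementary integral
$$J(a) = \int_{0}^{1} 3 s^{a} \, ds = \frac{3}{a + 1}.$$

Differentiating under the integral sign brings down a factor of $\ln s$:
$$\frac{dJ}{da} = \int_{0}^{1} 3 s^{a} \log{\left(s \right)} \, ds = - \frac{3}{\left(a + 1\right)^{2}}.$$

Repeating $5$ times in total — each differentiation brings down another $\ln s$ — gives
$$\frac{d^{5}J}{da^{5}} = \int_{0}^{1} 3 s^{a} \log{\left(s \right)}^{5} \, ds = - \frac{360}{\left(a + 1\right)^{6}},$$
and the integrand here is exactly the target integrand, so $I = - \frac{360}{\left(a + 1\right)^{6}}$.

Setting $a = \frac{2}{5}$:
$$I = - \frac{5625000}{117649}.$$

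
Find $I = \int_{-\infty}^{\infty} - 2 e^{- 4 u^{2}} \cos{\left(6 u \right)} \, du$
$- \frac{\sqrt{\pi}}{e^{\frac{9}{4}}}$

Let $b$ denote the cosine frequency and define $I(b) = \int_{-\infty}^{\infty} - 2 e^{- 4 u^{2}} \cos{\left(b u \right)} \, du$.

Differentiating under the integral sign,
$$I'(b) = \int_{-\infty}^{\infty} 2 u e^{- 4 u^{2}} \sin{\left(b u \right)} \, du.$$

Integrate $\int_{-\infty}^{\infty} u \sin(b u)\, e^{- 4 u^{2}}\, du$ by parts with $w = \sin(b u)$ and $dv = u\, e^{- 4 u^{2}}\, du$, giving $v = - \frac{e^{- 4 u^{2}}}{8}$. The boundary term vanishes and
$$\int_{-\infty}^{\infty} u \sin(b u)\, e^{- 4 u^{2}}\, du = \frac{b}{8} \int_{-\infty}^{\infty} \cos(b u)\, e^{- 4 u^{2}}\, du,$$
so $I'(b) = - \frac{b}{8}\, I(b)$.

This is a separable first-order ODE; solving with the initial condition $I(0) = \int_{-\infty}^{\infty} - 2 e^{- 4 u^{2}}\,du = - \sqrt{\pi}$ gives
$$I(b) = - \sqrt{\pi} e^{- \frac{b^{2}}{16}}.$$

Setting $b = 6$:
$$I = - \frac{\sqrt{\pi}}{e^{\frac{9}{4}}}.$$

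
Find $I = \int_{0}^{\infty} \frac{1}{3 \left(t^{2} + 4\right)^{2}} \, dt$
$\frac{\pi}{96}$

Start from the standard arctangent integral
$$J(a) = \int_{0}^{\infty} \frac{1}{3 \left(a^{2} + t^{2}\right)} \, dt = \frac{\pi}{6 a}.$$

Differentiating under the integral sign with respect to $a$,
$$\frac{dJ}{da} = \int_{0}^{\infty} - \frac{2 a}{3 \left(a^{2} + t^{2}\right)^{2}} \, dt = - \frac{\pi}{6 a^{2}},$$
so $\int_{0}^{\infty} \frac{1}{3 \left(a^{2} + t^{2}\right)^{2}} \, dt = \frac{\pi}{12 a^{3}}$.

Setting $a = 2$:
$$I = \frac{\pi}{96}.$$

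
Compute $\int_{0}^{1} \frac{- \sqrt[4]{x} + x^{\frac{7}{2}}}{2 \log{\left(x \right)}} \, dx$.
$\log{\left(\frac{3 \sqrt{10}}{5} \right)}$

Introduce a parameter $a$ in the exponent: let $I(a) = \int_{0}^{1} \frac{- \sqrt[4]{x} + x^{a}}{2 \log{\left(x \right)}} \, dx$.

Since $\dfrac{\partial}{\partial a}\,x^{a} = x^{a} \ln x$, the $\ln x$ in the denominator cancels and
$$\frac{dI}{da} = \int_{0}^{1} \frac{1}{2} x^{a} \, dx = \frac{1}{2} \left[\frac{x^{a+1}}{a+1}\right]_0^1 = \frac{1}{2 \left(a + 1\right)}.$$

Integrating with respect to $a$ gives $I(a) = \frac{\log{\left(a + 1 \right)}}{2} - \frac{\log{\left(5 \right)}}{2} + \log{\left(2 \right)} + C$.

At $a = \frac{1}{4}$ the integrand is identically $0$, so $I(\frac{1}{4}) = 0$. The closed form gives $0$, hence $C = 0$.

Setting $a = \frac{7}{2}$:
$$I = \log{\left(\frac{3 \sqrt{10}}{5} \right)}.$$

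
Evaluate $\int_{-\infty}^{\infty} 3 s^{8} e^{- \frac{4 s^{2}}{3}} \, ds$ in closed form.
$\frac{25515 \sqrt{3} \sqrt{\pi}}{8192}$

Start from the elementary integral
$$J(a) = \int_{-\infty}^{\infty} 3 e^{- a s^{2}} \, ds = \frac{3 \sqrt{\pi}}{\sqrt{a}}.$$

Differentiating under the integral sign brings down a factor of $(-s^2)$:
$$\frac{dJ}{da} = \int_{-\infty}^{\infty} - 3 s^{2} e^{- a s^{2}} \, ds = - \frac{3 \sqrt{\pi}}{2 a^{\frac{3}{2}}}.$$

Repeating $4$ times in total — each differentiation brings down another $(-s^2)$ — gives
$$\frac{d^{4}J}{da^{4}} = \int_{-\infty}^{\infty} 3 s^{8} e^{- a s^{2}} \, ds = \frac{315 \sqrt{\pi}}{16 a^{\frac{9}{2}}},$$
and the integrand here is exactly the target integrand, so $I = \frac{315 \sqrt{\pi}}{16 a^{\frac{9}{2}}}$.

Setting $a = \frac{4}{3}$:
$$I = \frac{25515 \sqrt{3} \sqrt{\pi}}{8192}.$$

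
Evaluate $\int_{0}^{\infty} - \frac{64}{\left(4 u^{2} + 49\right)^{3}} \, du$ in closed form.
$- \frac{6 \pi}{16807}$

Start from the standard arctangent integral
$$J(a) = \int_{0}^{\infty} - \frac{1}{a^{2} + u^{2}} \, du = - \frac{\pi}{2 a}.$$

Differentiating under the integral sign with respect to $a$,
$$\frac{dJ}{da} = \int_{0}^{\infty} \frac{2 a}{\left(a^{2} + u^{2}\right)^{2}} \, du = \frac{\pi}{2 a^{2}},$$
so $\int_{0}^{\infty} - \frac{1}{\left(a^{2} + u^{2}\right)^{2}} \, du = - \frac{\pi}{4 a^{3}}$.

Repeating — each differentiation of $1/(u^2+a^2)^j$ produces $-2ja/(u^2+a^2)^{j+1}$ — and dividing through by $-2ja$ at each step yields, after $2$ differentiations in total,
$$\int_{0}^{\infty} - \frac{1}{\left(a^{2} + u^{2}\right)^{3}} \, du = - \frac{3 \pi}{16 a^{5}}.$$

Setting $a = \frac{7}{2}$:
$$I = - \frac{6 \pi}{16807}.$$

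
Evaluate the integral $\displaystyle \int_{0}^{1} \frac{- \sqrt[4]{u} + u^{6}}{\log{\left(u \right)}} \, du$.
$\log{\left(\frac{28}{5} \right)}$

Introduce a parameter $a$ in the exponent: let $I(a) = \int_{0}^{1} \frac{- \sqrt[4]{u} + u^{a}}{\log{\left(u \right)}} \, du$.

Since $\dfrac{\partial}{\partial a}\,u^{a} = u^{a} \ln u$, the $\ln u$ in the denominator cancels and
$$\frac{dI}{da} = \int_{0}^{1} u^{a} \, du = \left[\frac{u^{a+1}}{a+1}\right]_0^1 = \frac{1}{a + 1}.$$

Integrating with respect to $a$ gives $I(a) = \log{\left(\frac{4 a}{5} + \frac{4}{5} \right)} + C$.

At $a = \frac{1}{4}$ the integrand is identically $0$, so $I(\frac{1}{4}) = 0$. The closed form gives $0$, hence $C = 0$.

Setting $a = 6$:
$$I = \log{\left(\frac{28}{5} \right)}.$$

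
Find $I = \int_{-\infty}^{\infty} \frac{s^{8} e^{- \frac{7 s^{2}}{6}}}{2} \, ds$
$\frac{1215 \sqrt{42} \sqrt{\pi}}{4802}$

Start from the elementary integral
$$J(a) = \int_{-\infty}^{\infty} \frac{e^{- a s^{2}}}{2} \, ds = \frac{\sqrt{\pi}}{2 \sqrt{a}}.$$

Differentiating under the integral sign brings down a factor of $(-s^2)$:
$$\frac{dJ}{da} = \int_{-\infty}^{\infty} - \frac{s^{2} e^{- a s^{2}}}{2} \, ds = - \frac{\sqrt{\pi}}{4 a^{\frac{3}{2}}}.$$

Repeating $4$ times in total — each differentiation brings down another $(-s^2)$ — gives
$$\frac{d^{4}J}{da^{4}} = \int_{-\infty}^{\infty} \frac{s^{8} e^{- a s^{2}}}{2} \, ds = \frac{105 \sqrt{\pi}}{32 a^{\frac{9}{2}}},$$
and the integrand here is exactly the target integrand, so $I = \frac{105 \sqrt{\pi}}{32 a^{\frac{9}{2}}}$.

Setting $a = \frac{7}{6}$:
$$I = \frac{1215 \sqrt{42} \sqrt{\pi}}{4802}.$$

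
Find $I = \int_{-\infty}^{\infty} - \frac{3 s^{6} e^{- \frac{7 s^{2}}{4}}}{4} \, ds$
$- \frac{180 \sqrt{7} \sqrt{\pi}}{2401}$

Begin with the known integral
$$J(a) = \int_{-\infty}^{\infty} - \frac{3 e^{- a s^{2}}}{4} \, ds = - \frac{3 \sqrt{\pi}}{4 \sqrt{a}}.$$

Differentiating under the integral sign brings down a factor of $(-s^2)$:
$$\frac{dJ}{da} = \int_{-\infty}^{\infty} \frac{3 s^{2} e^{- a s^{2}}}{4} \, ds = \frac{3 \sqrt{\pi}}{8 a^{\frac{3}{2}}}.$$

Repeating $3$ times in total — each differentiation brings down another $(-s^2)$ — gives
$$\frac{d^{3}J}{da^{3}} = \int_{-\infty}^{\infty} \frac{3 s^{6} e^{- a s^{2}}}{4} \, ds = \frac{45 \sqrt{\pi}}{32 a^{\frac{7}{2}}},$$
and the integrand here is $(-1)^{3}$ times the target integrand, so $I = (-1)^{3}\,\frac{d^{3}J}{da^{3}} = - \frac{45 \sqrt{\pi}}{32 a^{\frac{7}{2}}}$.

Setting $a = \frac{7}{4}$:
$$I = - \frac{180 \sqrt{7} \sqrt{\pi}}{2401}.$$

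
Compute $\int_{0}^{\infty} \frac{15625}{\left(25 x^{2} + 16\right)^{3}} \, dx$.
$\frac{9375 \pi}{16384}$

Start from the standard arctangent integral
$$J(a) = \int_{0}^{\infty} \frac{1}{a^{2} + x^{2}} \, dx = \frac{\pi}{2 a}.$$

Differentiating under the integral sign with respect to $a$,
$$\frac{dJ}{da} = \int_{0}^{\infty} - \frac{2 a}{\left(a^{2} + x^{2}\right)^{2}} \, dx = - \frac{\pi}{2 a^{2}},$$
so $\int_{0}^{\infty} \frac{1}{\left(a^{2} + x^{2}\right)^{2}} \, dx = \frac{\pi}{4 a^{3}}$.

Repeating — each differentiation of $1/(x^2+a^2)^j$ produces $-2ja/(x^2+a^2)^{j+1}$ — and dividing through by $-2ja$ at each step yields, after $2$ differentiations in total,
$$\int_{0}^{\infty} \frac{1}{\left(a^{2} + x^{2}\right)^{3}} \, dx = \frac{3 \pi}{16 a^{5}}.$$

Setting $a = \frac{4}{5}$:
$$I = \frac{9375 \pi}{16384}.$$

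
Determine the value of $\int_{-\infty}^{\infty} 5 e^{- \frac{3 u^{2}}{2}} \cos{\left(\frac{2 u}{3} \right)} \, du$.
$\frac{5 \sqrt{6} \sqrt{\pi}}{3 e^{\frac{2}{27}}}$

Treat the cosine frequency as a parameter and define $I(b) = \int_{-\infty}^{\infty} 5 e^{- \frac{3 u^{2}}{2}} \cos{\left(b u \right)} \, du$.

Differentiating under the integral sign,
$$I'(b) = \int_{-\infty}^{\infty} - 5 u e^{- \frac{3 u^{2}}{2}} \sin{\left(b u \right)} \, du.$$

Integrate $\int_{-\infty}^{\infty} u \sin(b u)\, e^{- \frac{3 u^{2}}{2}}\, du$ by parts with $w = \sin(b u)$ and $dv = u\, e^{- \frac{3 u^{2}}{2}}\, du$, giving $v = - \frac{e^{- \frac{3 u^{2}}{2}}}{3}$. The boundary term vanishes and
$$\int_{-\infty}^{\infty} u \sin(b u)\, e^{- \frac{3 u^{2}}{2}}\, du = \frac{b}{3} \int_{-\infty}^{\infty} \cos(b u)\, e^{- \frac{3 u^{2}}{2}}\, du,$$
so $I'(b) = - \frac{b}{3}\, I(b)$.

This is a separable first-order ODE; solving with the initial condition $I(0) = \int_{-\infty}^{\infty} 5 e^{- \frac{3 u^{2}}{2}}\,du = \frac{5 \sqrt{6} \sqrt{\pi}}{3}$ gives
$$I(b) = \frac{5 \sqrt{6} \sqrt{\pi} e^{- \frac{b^{2}}{6}}}{3}.$$

Setting $b = \frac{2}{3}$:
$$I = \frac{5 \sqrt{6} \sqrt{\pi}}{3 e^{\frac{2}{27}}}.$$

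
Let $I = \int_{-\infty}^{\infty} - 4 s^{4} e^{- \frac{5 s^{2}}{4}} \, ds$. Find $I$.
$- \frac{96 \sqrt{5} \sqrt{\pi}}{125}$

Start from the elementary integral
$$J(a) = \int_{-\infty}^{\infty} - 4 e^{- a s^{2}} \, ds = - \frac{4 \sqrt{\pi}}{\sqrt{a}}.$$

Differentiating under the integral sign brings down a factor of $(-s^2)$:
$$\frac{dJ}{da} = \int_{-\infty}^{\infty} 4 s^{2} e^{- a s^{2}} \, ds = \frac{2 \sqrt{\pi}}{a^{\frac{3}{2}}}.$$

Repeating twice in total — each differentiation brings down another $(-s^2)$ — gives
$$\frac{d^{2}J}{da^{2}} = \int_{-\infty}^{\infty} - 4 s^{4} e^{- a s^{2}} \, ds = - \frac{3 \sqrt{\pi}}{a^{\frac{5}{2}}},$$
and the integrand here is exactly the target integrand, so $I = - \frac{3 \sqrt{\pi}}{a^{\frac{5}{2}}}$.

Setting $a = \frac{5}{4}$:
$$I = - \frac{96 \sqrt{5} \sqrt{\pi}}{125}.$$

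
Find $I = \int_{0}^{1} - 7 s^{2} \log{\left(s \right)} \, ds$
$\frac{7}{9}$

Start from the elementary integral
$$J(a) = \int_{0}^{1} - 7 s^{a} \, ds = - \frac{7}{a + 1}.$$

Differentiating under the integral sign brings down a factor of $\ln s$:
$$\frac{dJ}{da} = \int_{0}^{1} - 7 s^{a} \log{\left(s \right)} \, ds = \frac{7}{\left(a + 1\right)^{2}}.$$

The integral on the left is $I$, so $I = \frac{7}{\left(a + 1\right)^{2}}$.

Setting $a = 2$:
$$I = \frac{7}{9}.$$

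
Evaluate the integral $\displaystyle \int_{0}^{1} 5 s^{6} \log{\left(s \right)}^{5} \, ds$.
$- \frac{600}{117649}$

Begin with the known integral
$$J(a) = \int_{0}^{1} 5 s^{a} \, ds = \frac{5}{a + 1}.$$

Differentiating under the integral sign brings down a factor of $\ln s$:
$$\frac{dJ}{da} = \int_{0}^{1} 5 s^{a} \log{\left(s \right)} \, ds = - \frac{5}{\left(a + 1\right)^{2}}.$$

Repeating $5$ times in total — each differentiation brings down another $\ln s$ — gives
$$\frac{d^{5}J}{da^{5}} = \int_{0}^{1} 5 s^{a} \log{\left(s \right)}^{5} \, ds = - \frac{600}{\left(a + 1\right)^{6}},$$
and the integrand here is exactly the target integrand, so $I = - \frac{600}{\left(a + 1\right)^{6}}$.

Setting $a = 6$:
$$I = - \frac{600}{117649}.$$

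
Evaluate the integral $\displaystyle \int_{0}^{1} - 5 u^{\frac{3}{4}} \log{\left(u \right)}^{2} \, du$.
$- \frac{640}{343}$

Consider the simpler parametrised integral
$$J(a) = \int_{0}^{1} - 5 u^{a} \, du = - \frac{5}{a + 1}.$$

Differentiating under the integral sign brings down a factor of $\ln u$:
$$\frac{dJ}{da} = \int_{0}^{1} - 5 u^{a} \log{\left(u \right)} \, du = \frac{5}{\left(a + 1\right)^{2}}.$$

Repeating twice in total — each differentiation brings down another $\ln u$ — gives
$$\frac{d^{2}J}{da^{2}} = \int_{0}^{1} - 5 u^{a} \log{\left(u \right)}^{2} \, du = - \frac{10}{\left(a + 1\right)^{3}},$$
and the integrand here is exactly the target integrand, so $I = - \frac{10}{\left(a + 1\right)^{3}}$.

Setting $a = \frac{3}{4}$:
$$I = - \frac{640}{343}.$$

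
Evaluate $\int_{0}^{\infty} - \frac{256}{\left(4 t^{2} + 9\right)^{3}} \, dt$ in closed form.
$- \frac{8 \pi}{81}$

Recall the elementary integral
$$J(a) = \int_{0}^{\infty} - \frac{4}{a^{2} + t^{2}} \, dt = - \frac{2 \pi}{a}.$$

Differentiating under the integral sign with respect to $a$,
$$\frac{dJ}{da} = \int_{0}^{\infty} \frac{8 a}{\left(a^{2} + t^{2}\right)^{2}} \, dt = \frac{2 \pi}{a^{2}},$$
so $\int_{0}^{\infty} - \frac{4}{\left(a^{2} + t^{2}\right)^{2}} \, dt = - \frac{\pi}{a^{3}}$.

Repeating — each differentiation of $1/(t^2+a^2)^j$ produces $-2ja/(t^2+a^2)^{j+1}$ — and dividing through by $-2ja$ at each step yields, after $2$ differentiations in total,
$$\int_{0}^{\infty} - \frac{4}{\left(a^{2} + t^{2}\right)^{3}} \, dt = - \frac{3 \pi}{4 a^{5}}.$$

Setting $a = \frac{3}{2}$:
$$I = - \frac{8 \pi}{81}.$$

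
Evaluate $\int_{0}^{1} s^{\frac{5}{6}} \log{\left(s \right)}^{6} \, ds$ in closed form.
$\frac{201553920}{19487171}$

Begin with the known integral
$$J(a) = \int_{0}^{1} s^{a} \, ds = \frac{1}{a + 1}.$$

Differentiating under the integral sign brings down a factor of $\ln s$:
$$\frac{dJ}{da} = \int_{0}^{1} s^{a} \log{\left(s \right)} \, ds = - \frac{1}{\left(a + 1\right)^{2}}.$$

Repeating $6$ times in total — each differentiation brings down another $\ln s$ — gives
$$\frac{d^{6}J}{da^{6}} = \int_{0}^{1} s^{a} \log{\left(s \right)}^{6} \, ds = \frac{720}{\left(a + 1\right)^{7}},$$
and the integrand here is exactly the target integrand, so $I = \frac{720}{\left(a + 1\right)^{7}}$.

Setting $a = \frac{5}{6}$:
$$I = \frac{201553920}{19487171}.$$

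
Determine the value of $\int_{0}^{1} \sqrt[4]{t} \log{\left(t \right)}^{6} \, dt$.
$\frac{2359296}{15625}$

Begin with the known integral
$$J(a) = \int_{0}^{1} t^{a} \, dt = \frac{1}{a + 1}.$$

Differentiating under the integral sign brings down a factor of $\ln t$:
$$\frac{dJ}{da} = \int_{0}^{1} t^{a} \log{\left(t \right)} \, dt = - \frac{1}{\left(a + 1\right)^{2}}.$$

Repeating $6$ times in total — each differentiation brings down another $\ln t$ — gives
$$\frac{d^{6}J}{da^{6}} = \int_{0}^{1} t^{a} \log{\left(t \right)}^{6} \, dt = \frac{720}{\left(a + 1\right)^{7}},$$
and the integrand here is exactly the target integrand, so $I = \frac{720}{\left(a + 1\right)^{7}}$.

Setting $a = \frac{1}{4}$:
$$I = \frac{2359296}{15625}.$$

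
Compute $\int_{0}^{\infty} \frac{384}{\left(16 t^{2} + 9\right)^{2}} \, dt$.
$\frac{8 \pi}{9}$

Begin with the known result
$$J(a) = \int_{0}^{\infty} \frac{3}{2 \left(a^{2} + t^{2}\right)} \, dt = \frac{3 \pi}{4 a}.$$

Differentiating under the integral sign with respect to $a$,
$$\frac{dJ}{da} = \int_{0}^{\infty} - \frac{3 a}{\left(a^{2} + t^{2}\right)^{2}} \, dt = - \frac{3 \pi}{4 a^{2}},$$
so $\int_{0}^{\infty} \frac{3}{2 \left(a^{2} + t^{2}\right)^{2}} \, dt = \frac{3 \pi}{8 a^{3}}$.

Setting $a = \frac{3}{4}$:
$$I = \frac{8 \pi}{9}.$$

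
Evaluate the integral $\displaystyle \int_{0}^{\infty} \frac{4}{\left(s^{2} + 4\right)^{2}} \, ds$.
$\frac{\pi}{8}$

Start from the standard arctangent integral
$$J(a) = \int_{0}^{\infty} \frac{4}{a^{2} + s^{2}} \, ds = \frac{2 \pi}{a}.$$

Differentiating under the integral sign with respect to $a$,
$$\frac{dJ}{da} = \int_{0}^{\infty} - \frac{8 a}{\left(a^{2} + s^{2}\right)^{2}} \, ds = - \frac{2 \pi}{a^{2}},$$
so $\int_{0}^{\infty} \frac{4}{\left(a^{2} + s^{2}\right)^{2}} \, ds = \frac{\pi}{a^{3}}$.

Setting $a = 2$:
$$I = \frac{\pi}{8}.$$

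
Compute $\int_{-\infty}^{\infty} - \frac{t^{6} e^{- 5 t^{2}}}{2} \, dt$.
$- \frac{3 \sqrt{5} \sqrt{\pi}}{2000}$

Begin with the known integral
$$J(a) = \int_{-\infty}^{\infty} - \frac{e^{- a t^{2}}}{2} \, dt = - \frac{\sqrt{\pi}}{2 \sqrt{a}}.$$

Differentiating under the integral sign brings down a factor of $(-t^2)$:
$$\frac{dJ}{da} = \int_{-\infty}^{\infty} \frac{t^{2} e^{- a t^{2}}}{2} \, dt = \frac{\sqrt{\pi}}{4 a^{\frac{3}{2}}}.$$

Repeating $3$ times in total — each differentiation brings down another $(-t^2)$ — gives
$$\frac{d^{3}J}{da^{3}} = \int_{-\infty}^{\infty} \frac{t^{6} e^{- a t^{2}}}{2} \, dt = \frac{15 \sqrt{\pi}}{16 a^{\frac{7}{2}}},$$
and the integrand here is $(-1)^{3}$ times the target integrand, so $I = (-1)^{3}\,\frac{d^{3}J}{da^{3}} = - \frac{15 \sqrt{\pi}}{16 a^{\frac{7}{2}}}$.

Setting $a = 5$:
$$I = - \frac{3 \sqrt{5} \sqrt{\pi}}{2000}.$$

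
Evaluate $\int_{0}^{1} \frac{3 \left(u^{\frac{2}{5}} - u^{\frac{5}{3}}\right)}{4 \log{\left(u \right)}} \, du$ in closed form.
$\log{\left(\frac{42^{\frac{3}{4}} \sqrt[4]{5}}{40} \right)}$

Consider the one-parameter family: let $I(a) = \int_{0}^{1} \frac{3 \left(- u^{\frac{5}{3}} + u^{a}\right)}{4 \log{\left(u \right)}} \, du$.

Since $\dfrac{\partial}{\partial a}\,u^{a} = u^{a} \ln u$, the $\ln u$ in the denominator cancels and
$$\frac{dI}{da} = \int_{0}^{1} \frac{3}{4} u^{a} \, du = \frac{3}{4} \left[\frac{u^{a+1}}{a+1}\right]_0^1 = \frac{3}{4 \left(a + 1\right)}.$$

Integrating with respect to $a$ gives $I(a) = \log{\left(\frac{6^{\frac{3}{4}} \left(a + 1\right)^{\frac{3}{4}}}{8} \right)} + C$.

At $a = \frac{5}{3}$ the integrand is identically $0$, so $I(\frac{5}{3}) = 0$. The closed form gives $0$, hence $C = 0$.

Setting $a = \frac{2}{5}$:
$$I = \log{\left(\frac{42^{\frac{3}{4}} \sqrt[4]{5}}{40} \right)}.$$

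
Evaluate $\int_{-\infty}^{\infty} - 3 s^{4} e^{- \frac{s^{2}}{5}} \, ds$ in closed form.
$- \frac{225 \sqrt{5} \sqrt{\pi}}{4}$

Start from the elementary integral
$$J(a) = \int_{-\infty}^{\infty} - 3 e^{- a s^{2}} \, ds = - \frac{3 \sqrt{\pi}}{\sqrt{a}}.$$

Differentiating under the integral sign brings down a factor of $(-s^2)$:
$$\frac{dJ}{da} = \int_{-\infty}^{\infty} 3 s^{2} e^{- a s^{2}} \, ds = \frac{3 \sqrt{\pi}}{2 a^{\frac{3}{2}}}.$$

Repeating twice in total — each differentiation brings down another $(-s^2)$ — gives
$$\frac{d^{2}J}{da^{2}} = \int_{-\infty}^{\infty} - 3 s^{4} e^{- a s^{2}} \, ds = - \frac{9 \sqrt{\pi}}{4 a^{\frac{5}{2}}},$$
and the integrand here is exactly the target integrand, so $I = - \frac{9 \sqrt{\pi}}{4 a^{\frac{5}{2}}}$.

Setting $a = \frac{1}{5}$:
$$I = - \frac{225 \sqrt{5} \sqrt{\pi}}{4}.$$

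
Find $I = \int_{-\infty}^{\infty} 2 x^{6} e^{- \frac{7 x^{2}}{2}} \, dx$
$\frac{30 \sqrt{14} \sqrt{\pi}}{2401}$

Consider the simpler parametrised integral
$$J(a) = \int_{-\infty}^{\infty} 2 e^{- a x^{2}} \, dx = \frac{2 \sqrt{\pi}}{\sqrt{a}}.$$

Differentiating under the integral sign brings down a factor of $(-x^2)$:
$$\frac{dJ}{da} = \int_{-\infty}^{\infty} - 2 x^{2} e^{- a x^{2}} \, dx = - \frac{\sqrt{\pi}}{a^{\frac{3}{2}}}.$$

Repeating $3$ times in total — each differentiation brings down another $(-x^2)$ — gives
$$\frac{d^{3}J}{da^{3}} = \int_{-\infty}^{\infty} - 2 x^{6} e^{- a x^{2}} \, dx = - \frac{15 \sqrt{\pi}}{4 a^{\frac{7}{2}}},$$
and the integrand here is $(-1)^{3}$ times the target integrand, so $I = (-1)^{3}\,\frac{d^{3}J}{da^{3}} = \frac{15 \sqrt{\pi}}{4 a^{\frac{7}{2}}}$.

Setting $a = \frac{7}{2}$:
$$I = \frac{30 \sqrt{14} \sqrt{\pi}}{2401}.$$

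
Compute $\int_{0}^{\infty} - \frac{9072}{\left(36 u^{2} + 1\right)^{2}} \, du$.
$- 378 \pi$

Start from the standard arctangent integral
$$J(a) = \int_{0}^{\infty} - \frac{7}{a^{2} + u^{2}} \, du = - \frac{7 \pi}{2 a}.$$

Differentiating under the integral sign with respect to $a$,
$$\frac{dJ}{da} = \int_{0}^{\infty} \frac{14 a}{\left(a^{2} + u^{2}\right)^{2}} \, du = \frac{7 \pi}{2 a^{2}},$$
so $\int_{0}^{\infty} - \frac{7}{\left(a^{2} + u^{2}\right)^{2}} \, du = - \frac{7 \pi}{4 a^{3}}$.

Setting $a = \frac{1}{6}$:
$$I = - 378 \pi.$$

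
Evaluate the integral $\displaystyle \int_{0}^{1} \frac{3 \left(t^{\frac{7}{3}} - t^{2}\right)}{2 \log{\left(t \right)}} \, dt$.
$- 3 \log{\left(3 \right)} + \frac{3 \log{\left(10 \right)}}{2}$

Replace the exponent $2$ by a parameter $a$: let $I(a) = \int_{0}^{1} \frac{3 \left(t^{\frac{7}{3}} - t^{a}\right)}{2 \log{\left(t \right)}} \, dt$.

Since $\dfrac{\partial}{\partial a}\,t^{a} = t^{a} \ln t$, the $\ln t$ in the denominator cancels and
$$\frac{dI}{da} = \int_{0}^{1} - \frac{3}{2} t^{a} \, dt = - \frac{3}{2} \left[\frac{t^{a+1}}{a+1}\right]_0^1 = - \frac{3}{2 a + 2}.$$

Integrating with respect to $a$ gives $I(a) = - \log{\left(\frac{3 \sqrt{30} \left(a + 1\right)^{\frac{3}{2}}}{100} \right)} + C$.

At $a = \frac{7}{3}$ the integrand is identically $0$, so $I(\frac{7}{3}) = 0$. The closed form gives $0$, hence $C = 0$.

Setting $a = 2$:
$$I = - 3 \log{\left(3 \right)} + \frac{3 \log{\left(10 \right)}}{2}.$$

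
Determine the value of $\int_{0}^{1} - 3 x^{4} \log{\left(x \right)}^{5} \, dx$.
$\frac{72}{3125}$

Start from the elementary integral
$$J(a) = \int_{0}^{1} - 3 x^{a} \, dx = - \frac{3}{a + 1}.$$

Differentiating under the integral sign brings down a factor of $\ln x$:
$$\frac{dJ}{da} = \int_{0}^{1} - 3 x^{a} \log{\left(x \right)} \, dx = \frac{3}{\left(a + 1\right)^{2}}.$$

Repeating $5$ times in total — each differentiation brings down another $\ln x$ — gives
$$\frac{d^{5}J}{da^{5}} = \int_{0}^{1} - 3 x^{a} \log{\left(x \right)}^{5} \, dx = \frac{360}{\left(a + 1\right)^{6}},$$
and the integrand here is exactly the target integrand, so $I = \frac{360}{\left(a + 1\right)^{6}}$.

Setting $a = 4$:
$$I = \frac{72}{3125}.$$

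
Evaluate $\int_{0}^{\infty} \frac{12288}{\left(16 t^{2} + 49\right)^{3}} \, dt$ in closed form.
$\frac{576 \pi}{16807}$

Recall the elementary integral
$$J(a) = \int_{0}^{\infty} \frac{3}{a^{2} + t^{2}} \, dt = \frac{3 \pi}{2 a}.$$

Differentiating under the integral sign with respect to $a$,
$$\frac{dJ}{da} = \int_{0}^{\infty} - \frac{6 a}{\left(a^{2} + t^{2}\right)^{2}} \, dt = - \frac{3 \pi}{2 a^{2}},$$
so $\int_{0}^{\infty} \frac{3}{\left(a^{2} + t^{2}\right)^{2}} \, dt = \frac{3 \pi}{4 a^{3}}$.

Repeating — each differentiation of $1/(t^2+a^2)^j$ produces $-2ja/(t^2+a^2)^{j+1}$ — and dividing through by $-2ja$ at each step yields, after $2$ differentiations in total,
$$\int_{0}^{\infty} \frac{3}{\left(a^{2} + t^{2}\right)^{3}} \, dt = \frac{9 \pi}{16 a^{5}}.$$

Setting $a = \frac{7}{4}$:
$$I = \frac{576 \pi}{16807}.$$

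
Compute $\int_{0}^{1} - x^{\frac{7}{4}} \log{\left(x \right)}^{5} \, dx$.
$\frac{491520}{1771561}$

Start from the elementary integral
$$J(a) = \int_{0}^{1} - x^{a} \, dx = - \frac{1}{a + 1}.$$

Differentiating under the integral sign brings down a factor of $\ln x$:
$$\frac{dJ}{da} = \int_{0}^{1} - x^{a} \log{\left(x \right)} \, dx = \frac{1}{\left(a + 1\right)^{2}}.$$

Repeating $5$ times in total — each differentiation brings down another $\ln x$ — gives
$$\frac{d^{5}J}{da^{5}} = \int_{0}^{1} - x^{a} \log{\left(x \right)}^{5} \, dx = \frac{120}{\left(a + 1\right)^{6}},$$
and the integrand here is exactly the target integrand, so $I = \frac{120}{\left(a + 1\right)^{6}}$.

Setting $a = \frac{7}{4}$:
$$I = \frac{491520}{1771561}.$$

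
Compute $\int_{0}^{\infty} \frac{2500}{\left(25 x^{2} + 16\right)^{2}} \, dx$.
$\frac{125 \pi}{64}$

Recall the elementary integral
$$J(a) = \int_{0}^{\infty} \frac{4}{a^{2} + x^{2}} \, dx = \frac{2 \pi}{a}.$$

Differentiating under the integral sign with respect to $a$,
$$\frac{dJ}{da} = \int_{0}^{\infty} - \frac{8 a}{\left(a^{2} + x^{2}\right)^{2}} \, dx = - \frac{2 \pi}{a^{2}},$$
so $\int_{0}^{\infty} \frac{4}{\left(a^{2} + x^{2}\right)^{2}} \, dx = \frac{\pi}{a^{3}}$.

Setting $a = \frac{4}{5}$:
$$I = \frac{125 \pi}{64}.$$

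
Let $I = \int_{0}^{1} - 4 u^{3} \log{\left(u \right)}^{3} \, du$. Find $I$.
$\frac{3}{32}$

Consider the simpler parametrised integral
$$J(a) = \int_{0}^{1} - 4 u^{a} \, du = - \frac{4}{a + 1}.$$

Differentiating under the integral sign brings down a factor of $\ln u$:
$$\frac{dJ}{da} = \int_{0}^{1} - 4 u^{a} \log{\left(u \right)} \, du = \frac{4}{\left(a + 1\right)^{2}}.$$

Repeating $3$ times in total — each differentiation brings down another $\ln u$ — gives
$$\frac{d^{3}J}{da^{3}} = \int_{0}^{1} - 4 u^{a} \log{\left(u \right)}^{3} \, du = \frac{24}{\left(a + 1\right)^{4}},$$
and the integrand here is exactly the target integrand, so $I = \frac{24}{\left(a + 1\right)^{4}}$.

Setting $a = 3$:
$$I = \frac{3}{32}.$$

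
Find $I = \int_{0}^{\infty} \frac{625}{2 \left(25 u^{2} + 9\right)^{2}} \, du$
$\frac{125 \pi}{216}$

Recall the elementary integral
$$J(a) = \int_{0}^{\infty} \frac{1}{2 \left(a^{2} + u^{2}\right)} \, du = \frac{\pi}{4 a}.$$

Differentiating under the integral sign with respect to $a$,
$$\frac{dJ}{da} = \int_{0}^{\infty} - \frac{a}{\left(a^{2} + u^{2}\right)^{2}} \, du = - \frac{\pi}{4 a^{2}},$$
so $\int_{0}^{\infty} \frac{1}{2 \left(a^{2} + u^{2}\right)^{2}} \, du = \frac{\pi}{8 a^{3}}$.

Setting $a = \frac{3}{5}$:
$$I = \frac{125 \pi}{216}.$$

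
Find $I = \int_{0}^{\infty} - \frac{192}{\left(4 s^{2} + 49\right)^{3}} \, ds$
$- \frac{18 \pi}{16807}$

Start from the standard arctangent integral
$$J(a) = \int_{0}^{\infty} - \frac{3}{a^{2} + s^{2}} \, ds = - \frac{3 \pi}{2 a}.$$

Differentiating under the integral sign with respect to $a$,
$$\frac{dJ}{da} = \int_{0}^{\infty} \frac{6 a}{\left(a^{2} + s^{2}\right)^{2}} \, ds = \frac{3 \pi}{2 a^{2}},$$
so $\int_{0}^{\infty} - \frac{3}{\left(a^{2} + s^{2}\right)^{2}} \, ds = - \frac{3 \pi}{4 a^{3}}$.

Repeating — each differentiation of $1/(s^2+a^2)^j$ produces $-2ja/(s^2+a^2)^{j+1}$ — and dividing through by $-2ja$ at each step yields, after $2$ differentiations in total,
$$\int_{0}^{\infty} - \frac{3}{\left(a^{2} + s^{2}\right)^{3}} \, ds = - \frac{9 \pi}{16 a^{5}}.$$

Setting $a = \frac{7}{2}$:
$$I = - \frac{18 \pi}{16807}.$$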